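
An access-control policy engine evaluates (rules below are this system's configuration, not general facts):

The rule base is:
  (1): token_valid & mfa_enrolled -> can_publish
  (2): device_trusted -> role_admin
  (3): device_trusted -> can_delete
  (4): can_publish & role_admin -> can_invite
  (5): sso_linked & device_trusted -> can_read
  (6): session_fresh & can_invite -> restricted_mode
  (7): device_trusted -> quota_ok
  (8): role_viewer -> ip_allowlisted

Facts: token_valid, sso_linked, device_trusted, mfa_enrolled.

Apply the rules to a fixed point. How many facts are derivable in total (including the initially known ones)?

Round 1 — (1), (2), (3), (5), (7), derive can_publish, role_admin, can_delete, can_read, quota_ok.
Round 2 — (4), derive can_invite.
Closure: {can_delete, can_invite, can_publish, can_read, device_trusted, mfa_enrolled, quota_ok, role_admin, sso_linked, token_valid} — 10 facts.

10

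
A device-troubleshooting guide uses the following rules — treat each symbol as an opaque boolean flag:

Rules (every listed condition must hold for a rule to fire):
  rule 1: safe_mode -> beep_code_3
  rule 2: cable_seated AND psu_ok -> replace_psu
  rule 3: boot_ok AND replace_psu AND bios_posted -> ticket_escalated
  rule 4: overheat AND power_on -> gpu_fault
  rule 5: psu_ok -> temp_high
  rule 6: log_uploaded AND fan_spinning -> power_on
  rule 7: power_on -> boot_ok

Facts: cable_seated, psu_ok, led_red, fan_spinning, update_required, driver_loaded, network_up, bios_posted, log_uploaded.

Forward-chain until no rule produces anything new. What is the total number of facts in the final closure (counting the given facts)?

Round 1: rule 2 [cable_seated AND psu_ok -> replace_psu]; rule 5 [psu_ok -> temp_high]; rule 6 [log_uploaded AND fan_spinning -> power_on]. New: replace_psu, temp_high, power_on.
Round 2: rule 7 [power_on -> boot_ok]. New: boot_ok.
Round 3: rule 3 [boot_ok AND replace_psu AND bios_posted -> ticket_escalated]. New: ticket_escalated.
Closure: {bios_posted, boot_ok, cable_seated, driver_loaded, fan_spinning, led_red, log_uploaded, network_up, power_on, psu_ok, replace_psu, temp_high, ticket_escalated, update_required} — 14 facts.

14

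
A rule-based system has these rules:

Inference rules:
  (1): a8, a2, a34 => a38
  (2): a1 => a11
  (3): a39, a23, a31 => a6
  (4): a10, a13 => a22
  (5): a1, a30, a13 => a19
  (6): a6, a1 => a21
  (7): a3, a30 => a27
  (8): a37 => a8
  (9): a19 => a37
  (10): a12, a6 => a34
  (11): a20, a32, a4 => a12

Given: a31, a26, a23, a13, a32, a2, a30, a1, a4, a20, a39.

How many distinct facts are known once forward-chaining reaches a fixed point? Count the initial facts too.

20

[1] (2) [a1 => a11]; (3) [a39, a23, a31 => a6]; (5) [a1, a30, a13 => a19]; (11) [a20, a32, a4 => a12]. ⇒ new: a11, a6, a19, a12.
[2] (6) [a6, a1 => a21]; (9) [a19 => a37]; (10) [a12, a6 => a34]. ⇒ new: a21, a37, a34.
[3] (8) [a37 => a8]. ⇒ new: a8.
[4] (1) [a8, a2, a34 => a38]. ⇒ new: a38.
Closure: {a1, a11, a12, a13, a19, a2, a20, a21, a23, a26, a30, a31, a32, a34, a37, a38, a39, a4, a6, a8} — 20 facts.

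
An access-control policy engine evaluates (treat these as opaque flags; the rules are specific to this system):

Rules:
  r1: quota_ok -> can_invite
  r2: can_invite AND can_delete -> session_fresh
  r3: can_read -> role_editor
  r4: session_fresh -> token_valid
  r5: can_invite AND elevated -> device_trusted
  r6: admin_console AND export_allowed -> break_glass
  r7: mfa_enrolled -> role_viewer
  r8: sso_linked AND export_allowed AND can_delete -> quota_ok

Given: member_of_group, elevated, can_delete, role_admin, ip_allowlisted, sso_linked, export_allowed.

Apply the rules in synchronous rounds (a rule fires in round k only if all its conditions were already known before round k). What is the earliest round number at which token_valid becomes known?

4

[1] r8 [sso_linked AND export_allowed AND can_delete -> quota_ok]. ⇒ new: quota_ok.
[2] r1 [quota_ok -> can_invite]. ⇒ new: can_invite.
[3] r2 [can_invite AND can_delete -> session_fresh]; r5 [can_invite AND elevated -> device_trusted]. ⇒ new: session_fresh, device_trusted.
[4] r4 [session_fresh -> token_valid]. ⇒ new: token_valid.
token_valid first appears in round 4.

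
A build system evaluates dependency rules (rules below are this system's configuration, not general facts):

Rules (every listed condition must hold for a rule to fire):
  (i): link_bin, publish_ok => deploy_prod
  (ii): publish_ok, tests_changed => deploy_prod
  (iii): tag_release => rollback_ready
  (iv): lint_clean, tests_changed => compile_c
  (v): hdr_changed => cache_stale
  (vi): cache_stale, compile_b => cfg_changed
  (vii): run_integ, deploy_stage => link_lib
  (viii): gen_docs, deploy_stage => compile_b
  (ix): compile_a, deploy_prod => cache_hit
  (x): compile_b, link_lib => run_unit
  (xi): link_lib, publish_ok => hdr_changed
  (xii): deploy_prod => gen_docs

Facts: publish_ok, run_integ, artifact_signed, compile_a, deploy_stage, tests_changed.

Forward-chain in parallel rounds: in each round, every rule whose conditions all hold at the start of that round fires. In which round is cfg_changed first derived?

4

[1] (ii) [publish_ok, tests_changed => deploy_prod]; (vii) [run_integ, deploy_stage => link_lib]. ⇒ new: deploy_prod, link_lib.
[2] (ix) [compile_a, deploy_prod => cache_hit]; (xi) [link_lib, publish_ok => hdr_changed]; (xii) [deploy_prod => gen_docs]. ⇒ new: cache_hit, hdr_changed, gen_docs.
[3] (v) [hdr_changed => cache_stale]; (viii) [gen_docs, deploy_stage => compile_b]. ⇒ new: cache_stale, compile_b.
[4] (vi) [cache_stale, compile_b => cfg_changed]; (x) [compile_b, link_lib => run_unit]. ⇒ new: cfg_changed, run_unit.
cfg_changed first appears in round 4.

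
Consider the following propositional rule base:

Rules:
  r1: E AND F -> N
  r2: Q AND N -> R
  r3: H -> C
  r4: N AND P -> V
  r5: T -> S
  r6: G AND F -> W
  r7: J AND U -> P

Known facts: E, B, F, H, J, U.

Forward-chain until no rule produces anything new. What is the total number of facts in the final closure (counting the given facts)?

10

Round 1: r1 [E AND F -> N]; r3 [H -> C]; r7 [J AND U -> P]. Adds N, C, P.
Round 2: r4 [N AND P -> V]. Adds V.
Closure: {B, C, E, F, H, J, N, P, U, V} — 10 facts.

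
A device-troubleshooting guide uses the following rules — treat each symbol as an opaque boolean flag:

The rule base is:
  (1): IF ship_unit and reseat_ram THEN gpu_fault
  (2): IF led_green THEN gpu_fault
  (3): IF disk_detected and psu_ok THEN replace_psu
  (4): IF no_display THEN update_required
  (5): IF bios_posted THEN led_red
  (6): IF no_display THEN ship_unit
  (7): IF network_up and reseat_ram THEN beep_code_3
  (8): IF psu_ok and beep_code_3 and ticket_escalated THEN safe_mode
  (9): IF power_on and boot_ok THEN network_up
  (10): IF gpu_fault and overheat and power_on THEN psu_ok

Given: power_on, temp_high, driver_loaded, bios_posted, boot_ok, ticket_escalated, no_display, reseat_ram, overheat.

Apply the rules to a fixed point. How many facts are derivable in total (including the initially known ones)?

17

Round 1: (4) [IF no_display THEN update_required]; (5) [IF bios_posted THEN led_red]; (6) [IF no_display THEN ship_unit]; (9) [IF power_on and boot_ok THEN network_up]. New: update_required, led_red, ship_unit, network_up.
Round 2: (1) [IF ship_unit and reseat_ram THEN gpu_fault]; (7) [IF network_up and reseat_ram THEN beep_code_3]. New: gpu_fault, beep_code_3.
Round 3: (10) [IF gpu_fault and overheat and power_on THEN psu_ok]. New: psu_ok.
Round 4: (8) [IF psu_ok and beep_code_3 and ticket_escalated THEN safe_mode]. New: safe_mode.
Closure: {beep_code_3, bios_posted, boot_ok, driver_loaded, gpu_fault, led_red, network_up, no_display, overheat, power_on, psu_ok, reseat_ram, safe_mode, ship_unit, temp_high, ticket_escalated, update_required} — 17 facts.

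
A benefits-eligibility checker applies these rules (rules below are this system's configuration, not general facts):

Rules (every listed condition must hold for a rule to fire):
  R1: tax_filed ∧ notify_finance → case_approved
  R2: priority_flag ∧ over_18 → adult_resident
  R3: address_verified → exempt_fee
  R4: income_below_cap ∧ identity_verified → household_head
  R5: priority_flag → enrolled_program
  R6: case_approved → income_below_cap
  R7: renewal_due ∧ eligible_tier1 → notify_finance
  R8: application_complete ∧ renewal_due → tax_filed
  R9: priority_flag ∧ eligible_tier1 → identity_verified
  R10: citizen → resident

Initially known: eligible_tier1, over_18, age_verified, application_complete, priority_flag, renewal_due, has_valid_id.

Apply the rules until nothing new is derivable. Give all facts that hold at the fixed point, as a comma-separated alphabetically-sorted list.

adult_resident, age_verified, application_complete, case_approved, eligible_tier1, enrolled_program, has_valid_id, household_head, identity_verified, income_below_cap, notify_finance, over_18, priority_flag, renewal_due, tax_filed

Round 1: R2 [priority_flag ∧ over_18 → adult_resident]; R5 [priority_flag → enrolled_program]; R7 [renewal_due ∧ eligible_tier1 → notify_finance]; R8 [application_complete ∧ renewal_due → tax_filed]; R9 [priority_flag ∧ eligible_tier1 → identity_verified]. Adds adult_resident, enrolled_program, notify_finance, tax_filed, identity_verified.
Round 2: R1 [tax_filed ∧ notify_finance → case_approved]. Adds case_approved.
Round 3: R6 [case_approved → income_below_cap]. Adds income_below_cap.
Round 4: R4 [income_below_cap ∧ identity_verified → household_head]. Adds household_head.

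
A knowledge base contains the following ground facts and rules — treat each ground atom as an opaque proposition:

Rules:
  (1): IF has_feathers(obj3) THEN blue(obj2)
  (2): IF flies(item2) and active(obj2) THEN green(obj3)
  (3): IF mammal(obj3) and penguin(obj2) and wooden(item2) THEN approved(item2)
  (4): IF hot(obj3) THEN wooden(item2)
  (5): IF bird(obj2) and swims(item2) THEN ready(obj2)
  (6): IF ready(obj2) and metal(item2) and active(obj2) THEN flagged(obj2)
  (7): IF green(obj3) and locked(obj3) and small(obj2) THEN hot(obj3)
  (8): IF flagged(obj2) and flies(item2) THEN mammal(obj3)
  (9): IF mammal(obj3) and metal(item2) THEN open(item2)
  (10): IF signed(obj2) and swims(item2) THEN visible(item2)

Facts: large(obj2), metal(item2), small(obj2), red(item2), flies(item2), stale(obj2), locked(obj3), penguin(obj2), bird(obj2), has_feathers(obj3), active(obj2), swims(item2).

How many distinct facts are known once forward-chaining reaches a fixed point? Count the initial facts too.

Round 1: (1) [IF has_feathers(obj3) THEN blue(obj2)]; (2) [IF flies(item2) and active(obj2) THEN green(obj3)]; (5) [IF bird(obj2) and swims(item2) THEN ready(obj2)]. New: blue(obj2), green(obj3), ready(obj2).
Round 2: (6) [IF ready(obj2) and metal(item2) and active(obj2) THEN flagged(obj2)]; (7) [IF green(obj3) and locked(obj3) and small(obj2) THEN hot(obj3)]. New: flagged(obj2), hot(obj3).
Round 3: (4) [IF hot(obj3) THEN wooden(item2)]; (8) [IF flagged(obj2) and flies(item2) THEN mammal(obj3)]. New: wooden(item2), mammal(obj3).
Round 4: (3) [IF mammal(obj3) and penguin(obj2) and wooden(item2) THEN approved(item2)]; (9) [IF mammal(obj3) and metal(item2) THEN open(item2)]. New: approved(item2), open(item2).
Closure: {active(obj2), approved(item2), bird(obj2), blue(obj2), flagged(obj2), flies(item2), green(obj3), has_feathers(obj3), hot(obj3), large(obj2), locked(obj3), mammal(obj3), metal(item2), open(item2), penguin(obj2), ready(obj2), red(item2), small(obj2), stale(obj2), swims(item2), wooden(item2)} — 21 facts.

21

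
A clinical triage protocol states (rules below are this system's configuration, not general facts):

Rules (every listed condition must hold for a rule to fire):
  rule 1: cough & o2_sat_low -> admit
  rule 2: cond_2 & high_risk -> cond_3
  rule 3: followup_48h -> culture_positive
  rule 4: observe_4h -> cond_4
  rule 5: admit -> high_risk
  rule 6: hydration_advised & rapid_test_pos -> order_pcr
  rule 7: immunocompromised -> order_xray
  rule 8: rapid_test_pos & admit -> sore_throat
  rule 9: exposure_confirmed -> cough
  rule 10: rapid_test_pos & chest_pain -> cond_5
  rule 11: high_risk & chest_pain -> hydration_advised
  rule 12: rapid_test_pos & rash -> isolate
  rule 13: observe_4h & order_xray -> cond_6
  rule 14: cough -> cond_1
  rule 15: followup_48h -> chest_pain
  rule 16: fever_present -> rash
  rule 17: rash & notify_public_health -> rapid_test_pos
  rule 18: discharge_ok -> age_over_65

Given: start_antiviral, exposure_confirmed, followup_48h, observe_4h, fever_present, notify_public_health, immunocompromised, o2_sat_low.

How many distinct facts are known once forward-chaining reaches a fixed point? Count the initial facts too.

24

Round 1 fires rule 3, rule 4, rule 7, rule 9, rule 15, rule 16, giving culture_positive, cond_4, order_xray, cough, chest_pain, rash.
Round 2 fires rule 1, rule 13, rule 14, rule 17, giving admit, cond_6, cond_1, rapid_test_pos.
Round 3 fires rule 5, rule 8, rule 10, rule 12, giving high_risk, sore_throat, cond_5, isolate.
Round 4 fires rule 11, giving hydration_advised.
Round 5 fires rule 6, giving order_pcr.
Closure: {admit, chest_pain, cond_1, cond_4, cond_5, cond_6, cough, culture_positive, exposure_confirmed, fever_present, followup_48h, high_risk, hydration_advised, immunocompromised, isolate, notify_public_health, o2_sat_low, observe_4h, order_pcr, order_xray, rapid_test_pos, rash, sore_throat, start_antiviral} — 24 facts.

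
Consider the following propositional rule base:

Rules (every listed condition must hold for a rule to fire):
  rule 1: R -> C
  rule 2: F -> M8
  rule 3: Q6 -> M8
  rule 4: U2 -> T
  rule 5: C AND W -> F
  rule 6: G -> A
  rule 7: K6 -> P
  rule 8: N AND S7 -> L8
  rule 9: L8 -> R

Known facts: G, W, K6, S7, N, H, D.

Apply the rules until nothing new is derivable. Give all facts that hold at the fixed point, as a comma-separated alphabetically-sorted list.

Round 1: rule 6 [G -> A]; rule 7 [K6 -> P]; rule 8 [N AND S7 -> L8]. New: A, P, L8.
Round 2: rule 9 [L8 -> R]. New: R.
Round 3: rule 1 [R -> C]. New: C.
Round 4: rule 5 [C AND W -> F]. New: F.
Round 5: rule 2 [F -> M8]. New: M8.

A, C, D, F, G, H, K6, L8, M8, N, P, R, S7, W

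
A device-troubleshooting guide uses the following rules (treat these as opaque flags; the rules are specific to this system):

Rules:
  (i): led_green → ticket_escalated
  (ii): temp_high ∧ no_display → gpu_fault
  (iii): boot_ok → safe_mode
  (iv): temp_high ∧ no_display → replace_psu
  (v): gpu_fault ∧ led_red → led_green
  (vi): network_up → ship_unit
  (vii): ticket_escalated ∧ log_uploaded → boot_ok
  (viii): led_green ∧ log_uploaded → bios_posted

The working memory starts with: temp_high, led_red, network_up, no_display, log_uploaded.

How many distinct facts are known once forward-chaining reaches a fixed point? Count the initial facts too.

Round 1: (ii) [temp_high ∧ no_display → gpu_fault]; (iv) [temp_high ∧ no_display → replace_psu]; (vi) [network_up → ship_unit]. New: gpu_fault, replace_psu, ship_unit.
Round 2: (v) [gpu_fault ∧ led_red → led_green]. New: led_green.
Round 3: (i) [led_green → ticket_escalated]; (viii) [led_green ∧ log_uploaded → bios_posted]. New: ticket_escalated, bios_posted.
Round 4: (vii) [ticket_escalated ∧ log_uploaded → boot_ok]. New: boot_ok.
Round 5: (iii) [boot_ok → safe_mode]. New: safe_mode.
Closure: {bios_posted, boot_ok, gpu_fault, led_green, led_red, log_uploaded, network_up, no_display, replace_psu, safe_mode, ship_unit, temp_high, ticket_escalated} — 13 facts.

13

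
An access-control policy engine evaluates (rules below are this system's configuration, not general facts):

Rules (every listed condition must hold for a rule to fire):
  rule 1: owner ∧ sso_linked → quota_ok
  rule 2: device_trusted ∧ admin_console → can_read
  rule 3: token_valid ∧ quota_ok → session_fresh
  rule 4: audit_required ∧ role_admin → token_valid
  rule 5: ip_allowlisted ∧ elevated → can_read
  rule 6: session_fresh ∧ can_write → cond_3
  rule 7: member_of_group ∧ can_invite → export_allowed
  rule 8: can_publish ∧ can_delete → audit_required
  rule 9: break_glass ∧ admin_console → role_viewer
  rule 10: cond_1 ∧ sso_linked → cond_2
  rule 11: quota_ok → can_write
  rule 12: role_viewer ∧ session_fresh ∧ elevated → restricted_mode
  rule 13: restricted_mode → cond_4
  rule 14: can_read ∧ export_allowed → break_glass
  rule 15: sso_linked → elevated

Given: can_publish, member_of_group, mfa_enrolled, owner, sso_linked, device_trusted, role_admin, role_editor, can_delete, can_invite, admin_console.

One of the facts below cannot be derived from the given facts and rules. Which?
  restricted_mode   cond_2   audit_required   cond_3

cond_2

[1] rule 1 [owner ∧ sso_linked → quota_ok]; rule 2 [device_trusted ∧ admin_console → can_read]; rule 7 [member_of_group ∧ can_invite → export_allowed]; rule 8 [can_publish ∧ can_delete → audit_required]; rule 15 [sso_linked → elevated]. ⇒ new: quota_ok, can_read, export_allowed, audit_required, elevated.
[2] rule 4 [audit_required ∧ role_admin → token_valid]; rule 11 [quota_ok → can_write]; rule 14 [can_read ∧ export_allowed → break_glass]. ⇒ new: token_valid, can_write, break_glass.
[3] rule 3 [token_valid ∧ quota_ok → session_fresh]; rule 9 [break_glass ∧ admin_console → role_viewer]. ⇒ new: session_fresh, role_viewer.
[4] rule 6 [session_fresh ∧ can_write → cond_3]; rule 12 [role_viewer ∧ session_fresh ∧ elevated → restricted_mode]. ⇒ new: cond_3, restricted_mode.
[5] rule 13 [restricted_mode → cond_4]. ⇒ new: cond_4.
Derived: restricted_mode (round 4), audit_required (round 1), cond_3 (round 4). cond_2 never appears in any round.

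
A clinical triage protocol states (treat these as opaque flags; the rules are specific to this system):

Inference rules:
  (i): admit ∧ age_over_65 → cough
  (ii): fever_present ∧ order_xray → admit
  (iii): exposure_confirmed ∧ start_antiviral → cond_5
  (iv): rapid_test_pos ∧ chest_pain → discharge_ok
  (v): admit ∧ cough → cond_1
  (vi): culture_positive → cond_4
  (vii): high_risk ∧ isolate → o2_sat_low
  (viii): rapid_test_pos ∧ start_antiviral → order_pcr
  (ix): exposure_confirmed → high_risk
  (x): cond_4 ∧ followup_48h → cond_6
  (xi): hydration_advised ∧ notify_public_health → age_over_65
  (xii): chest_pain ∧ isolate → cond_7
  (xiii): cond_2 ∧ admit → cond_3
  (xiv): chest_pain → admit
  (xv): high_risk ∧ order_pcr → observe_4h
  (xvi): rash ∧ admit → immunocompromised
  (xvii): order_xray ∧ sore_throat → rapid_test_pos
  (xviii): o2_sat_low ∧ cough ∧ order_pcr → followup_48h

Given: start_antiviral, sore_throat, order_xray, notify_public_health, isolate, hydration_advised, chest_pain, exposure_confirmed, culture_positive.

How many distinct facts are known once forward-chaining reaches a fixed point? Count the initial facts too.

24

[1] (iii) [exposure_confirmed ∧ start_antiviral → cond_5]; (vi) [culture_positive → cond_4]; (ix) [exposure_confirmed → high_risk]; (xi) [hydration_advised ∧ notify_public_health → age_over_65]; (xii) [chest_pain ∧ isolate → cond_7]; (xiv) [chest_pain → admit]; (xvii) [order_xray ∧ sore_throat → rapid_test_pos]. ⇒ new: cond_5, cond_4, high_risk, age_over_65, cond_7, admit, rapid_test_pos.
[2] (i) [admit ∧ age_over_65 → cough]; (iv) [rapid_test_pos ∧ chest_pain → discharge_ok]; (vii) [high_risk ∧ isolate → o2_sat_low]; (viii) [rapid_test_pos ∧ start_antiviral → order_pcr]. ⇒ new: cough, discharge_ok, o2_sat_low, order_pcr.
[3] (v) [admit ∧ cough → cond_1]; (xv) [high_risk ∧ order_pcr → observe_4h]; (xviii) [o2_sat_low ∧ cough ∧ order_pcr → followup_48h]. ⇒ new: cond_1, observe_4h, followup_48h.
[4] (x) [cond_4 ∧ followup_48h → cond_6]. ⇒ new: cond_6.
Closure: {admit, age_over_65, chest_pain, cond_1, cond_4, cond_5, cond_6, cond_7, cough, culture_positive, discharge_ok, exposure_confirmed, followup_48h, high_risk, hydration_advised, isolate, notify_public_health, o2_sat_low, observe_4h, order_pcr, order_xray, rapid_test_pos, sore_throat, start_antiviral} — 24 facts.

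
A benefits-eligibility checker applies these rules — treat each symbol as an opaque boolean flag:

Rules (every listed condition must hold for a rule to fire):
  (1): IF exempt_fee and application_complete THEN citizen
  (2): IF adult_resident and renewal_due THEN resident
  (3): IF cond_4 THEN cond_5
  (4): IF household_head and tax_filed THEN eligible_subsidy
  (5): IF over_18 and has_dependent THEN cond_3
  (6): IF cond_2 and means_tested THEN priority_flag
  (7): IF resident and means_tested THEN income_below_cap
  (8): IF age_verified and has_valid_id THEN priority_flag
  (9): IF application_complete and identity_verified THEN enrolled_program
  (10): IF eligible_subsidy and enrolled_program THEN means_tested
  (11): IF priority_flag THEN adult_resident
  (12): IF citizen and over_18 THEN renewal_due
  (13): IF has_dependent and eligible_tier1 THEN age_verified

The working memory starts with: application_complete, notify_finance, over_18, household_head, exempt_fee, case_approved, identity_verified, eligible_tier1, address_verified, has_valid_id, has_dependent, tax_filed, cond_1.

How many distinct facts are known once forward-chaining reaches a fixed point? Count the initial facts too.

Round 1: (1) [IF exempt_fee and application_complete THEN citizen]; (4) [IF household_head and tax_filed THEN eligible_subsidy]; (5) [IF over_18 and has_dependent THEN cond_3]; (9) [IF application_complete and identity_verified THEN enrolled_program]; (13) [IF has_dependent and eligible_tier1 THEN age_verified]. Adds citizen, eligible_subsidy, cond_3, enrolled_program, age_verified.
Round 2: (8) [IF age_verified and has_valid_id THEN priority_flag]; (10) [IF eligible_subsidy and enrolled_program THEN means_tested]; (12) [IF citizen and over_18 THEN renewal_due]. Adds priority_flag, means_tested, renewal_due.
Round 3: (11) [IF priority_flag THEN adult_resident]. Adds adult_resident.
Round 4: (2) [IF adult_resident and renewal_due THEN resident]. Adds resident.
Round 5: (7) [IF resident and means_tested THEN income_below_cap]. Adds income_below_cap.
Closure: {address_verified, adult_resident, age_verified, application_complete, case_approved, citizen, cond_1, cond_3, eligible_subsidy, eligible_tier1, enrolled_program, exempt_fee, has_dependent, has_valid_id, household_head, identity_verified, income_below_cap, means_tested, notify_finance, over_18, priority_flag, renewal_due, resident, tax_filed} — 24 facts.

24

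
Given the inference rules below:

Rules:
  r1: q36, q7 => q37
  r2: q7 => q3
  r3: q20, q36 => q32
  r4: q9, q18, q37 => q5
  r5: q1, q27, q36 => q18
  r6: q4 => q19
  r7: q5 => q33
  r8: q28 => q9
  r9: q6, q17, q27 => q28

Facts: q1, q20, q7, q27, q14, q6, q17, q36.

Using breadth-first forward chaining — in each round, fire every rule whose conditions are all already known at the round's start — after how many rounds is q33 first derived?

Round 1 fires r1, r2, r3, r5, r9, giving q37, q3, q32, q18, q28.
Round 2 fires r8, giving q9.
Round 3 fires r4, giving q5.
Round 4 fires r7, giving q33.
q33 first appears in round 4.

4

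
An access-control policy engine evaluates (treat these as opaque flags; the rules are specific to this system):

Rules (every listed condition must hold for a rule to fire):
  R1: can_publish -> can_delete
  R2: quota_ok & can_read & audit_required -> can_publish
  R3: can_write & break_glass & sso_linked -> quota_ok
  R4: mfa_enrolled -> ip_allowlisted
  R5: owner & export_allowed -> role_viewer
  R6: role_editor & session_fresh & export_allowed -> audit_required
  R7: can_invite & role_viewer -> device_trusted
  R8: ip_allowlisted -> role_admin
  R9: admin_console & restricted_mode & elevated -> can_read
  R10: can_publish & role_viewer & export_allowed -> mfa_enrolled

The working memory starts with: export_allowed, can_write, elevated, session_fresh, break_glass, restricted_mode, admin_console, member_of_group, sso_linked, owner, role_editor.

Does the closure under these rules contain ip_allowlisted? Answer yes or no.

Round 1: R3 [can_write & break_glass & sso_linked -> quota_ok]; R5 [owner & export_allowed -> role_viewer]; R6 [role_editor & session_fresh & export_allowed -> audit_required]; R9 [admin_console & restricted_mode & elevated -> can_read]. New: quota_ok, role_viewer, audit_required, can_read.
Round 2: R2 [quota_ok & can_read & audit_required -> can_publish]. New: can_publish.
Round 3: R1 [can_publish -> can_delete]; R10 [can_publish & role_viewer & export_allowed -> mfa_enrolled]. New: can_delete, mfa_enrolled.
Round 4: R4 [mfa_enrolled -> ip_allowlisted]. New: ip_allowlisted.
Round 5: R8 [ip_allowlisted -> role_admin]. New: role_admin.
ip_allowlisted appears in round 4, so it is derivable.

yes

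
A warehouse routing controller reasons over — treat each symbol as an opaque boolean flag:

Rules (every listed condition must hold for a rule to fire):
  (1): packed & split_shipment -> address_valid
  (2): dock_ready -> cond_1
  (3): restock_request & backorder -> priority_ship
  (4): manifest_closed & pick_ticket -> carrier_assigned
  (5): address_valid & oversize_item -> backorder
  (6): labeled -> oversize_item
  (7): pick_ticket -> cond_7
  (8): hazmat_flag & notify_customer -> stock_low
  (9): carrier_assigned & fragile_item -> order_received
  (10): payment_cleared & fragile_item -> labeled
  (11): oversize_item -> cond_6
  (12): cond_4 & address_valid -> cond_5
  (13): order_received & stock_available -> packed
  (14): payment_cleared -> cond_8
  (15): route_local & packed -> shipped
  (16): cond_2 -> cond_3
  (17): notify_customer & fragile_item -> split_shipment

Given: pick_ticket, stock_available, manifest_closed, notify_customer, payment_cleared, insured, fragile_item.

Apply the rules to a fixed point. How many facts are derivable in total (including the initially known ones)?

18

Round 1 — (4), (7), (10), (14), (17), derive carrier_assigned, cond_7, labeled, cond_8, split_shipment.
Round 2 — (6), (9), derive oversize_item, order_received.
Round 3 — (11), (13), derive cond_6, packed.
Round 4 — (1), derive address_valid.
Round 5 — (5), derive backorder.
Closure: {address_valid, backorder, carrier_assigned, cond_6, cond_7, cond_8, fragile_item, insured, labeled, manifest_closed, notify_customer, order_received, oversize_item, packed, payment_cleared, pick_ticket, split_shipment, stock_available} — 18 facts.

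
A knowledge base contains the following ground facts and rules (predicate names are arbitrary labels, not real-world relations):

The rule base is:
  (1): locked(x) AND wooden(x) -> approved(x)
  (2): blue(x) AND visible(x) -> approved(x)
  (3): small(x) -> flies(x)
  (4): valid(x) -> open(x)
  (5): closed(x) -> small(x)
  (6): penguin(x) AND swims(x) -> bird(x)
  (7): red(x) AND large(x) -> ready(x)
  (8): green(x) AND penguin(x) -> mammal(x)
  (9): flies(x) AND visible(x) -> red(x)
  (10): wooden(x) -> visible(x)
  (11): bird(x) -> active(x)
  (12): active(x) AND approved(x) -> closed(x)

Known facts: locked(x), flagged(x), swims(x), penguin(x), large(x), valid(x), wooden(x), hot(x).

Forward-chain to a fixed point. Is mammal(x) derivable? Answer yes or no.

Round 1 fires (1), (4), (6), (10), giving approved(x), open(x), bird(x), visible(x).
Round 2 fires (11), giving active(x).
Round 3 fires (12), giving closed(x).
Round 4 fires (5), giving small(x).
Round 5 fires (3), giving flies(x).
Round 6 fires (9), giving red(x).
Round 7 fires (7), giving ready(x).
Fixed point reached. mammal(x) is concluded only by (8); (8) needs green(x) (never derived).

no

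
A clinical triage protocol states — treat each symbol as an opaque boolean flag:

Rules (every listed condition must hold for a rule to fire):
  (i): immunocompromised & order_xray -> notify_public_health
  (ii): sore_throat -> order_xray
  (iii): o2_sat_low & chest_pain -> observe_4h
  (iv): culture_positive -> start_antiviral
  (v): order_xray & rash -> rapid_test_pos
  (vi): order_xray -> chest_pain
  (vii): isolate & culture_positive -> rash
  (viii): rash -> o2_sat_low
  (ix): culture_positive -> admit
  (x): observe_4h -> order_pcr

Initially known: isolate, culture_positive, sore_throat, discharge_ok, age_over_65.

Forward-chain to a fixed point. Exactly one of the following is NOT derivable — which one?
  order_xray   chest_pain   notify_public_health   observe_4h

notify_public_health

[1] (ii) [sore_throat -> order_xray]; (iv) [culture_positive -> start_antiviral]; (vii) [isolate & culture_positive -> rash]; (ix) [culture_positive -> admit]. ⇒ new: order_xray, start_antiviral, rash, admit.
[2] (v) [order_xray & rash -> rapid_test_pos]; (vi) [order_xray -> chest_pain]; (viii) [rash -> o2_sat_low]. ⇒ new: rapid_test_pos, chest_pain, o2_sat_low.
[3] (iii) [o2_sat_low & chest_pain -> observe_4h]. ⇒ new: observe_4h.
[4] (x) [observe_4h -> order_pcr]. ⇒ new: order_pcr.
Derived: chest_pain (round 2), observe_4h (round 3), order_xray (round 1). notify_public_health never appears in any round.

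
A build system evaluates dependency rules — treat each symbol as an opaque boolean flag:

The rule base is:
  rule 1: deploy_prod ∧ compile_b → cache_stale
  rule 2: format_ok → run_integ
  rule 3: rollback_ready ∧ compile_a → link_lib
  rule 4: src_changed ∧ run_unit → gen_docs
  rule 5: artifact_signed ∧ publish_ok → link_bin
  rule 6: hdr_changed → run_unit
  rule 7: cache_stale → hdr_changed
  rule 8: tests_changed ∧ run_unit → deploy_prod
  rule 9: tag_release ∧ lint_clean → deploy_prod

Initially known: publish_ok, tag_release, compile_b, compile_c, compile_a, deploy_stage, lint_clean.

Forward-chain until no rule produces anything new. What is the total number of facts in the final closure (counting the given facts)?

Round 1 — rule 9, derive deploy_prod.
Round 2 — rule 1, derive cache_stale.
Round 3 — rule 7, derive hdr_changed.
Round 4 — rule 6, derive run_unit.
Closure: {cache_stale, compile_a, compile_b, compile_c, deploy_prod, deploy_stage, hdr_changed, lint_clean, publish_ok, run_unit, tag_release} — 11 facts.

11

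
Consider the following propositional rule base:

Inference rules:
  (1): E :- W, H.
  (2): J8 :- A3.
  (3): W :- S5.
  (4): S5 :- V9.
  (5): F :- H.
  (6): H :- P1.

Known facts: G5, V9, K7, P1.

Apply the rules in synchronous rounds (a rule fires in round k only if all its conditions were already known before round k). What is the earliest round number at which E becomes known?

Round 1: (4) [S5 :- V9.]; (6) [H :- P1.]. New: S5, H.
Round 2: (3) [W :- S5.]; (5) [F :- H.]. New: W, F.
Round 3: (1) [E :- W, H.]. New: E.
E first appears in round 3.

3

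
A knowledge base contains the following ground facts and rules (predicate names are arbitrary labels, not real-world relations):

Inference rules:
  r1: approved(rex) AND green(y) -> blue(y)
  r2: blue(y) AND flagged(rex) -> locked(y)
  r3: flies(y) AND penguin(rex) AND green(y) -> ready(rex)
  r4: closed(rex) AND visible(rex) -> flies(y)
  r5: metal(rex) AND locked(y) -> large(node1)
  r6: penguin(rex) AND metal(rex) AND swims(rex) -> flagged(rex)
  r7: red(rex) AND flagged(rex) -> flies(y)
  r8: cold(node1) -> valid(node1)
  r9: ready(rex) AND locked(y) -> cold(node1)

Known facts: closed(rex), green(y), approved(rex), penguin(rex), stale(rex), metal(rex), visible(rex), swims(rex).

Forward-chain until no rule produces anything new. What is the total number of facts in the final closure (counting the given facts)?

[1] r1 [approved(rex) AND green(y) -> blue(y)]; r4 [closed(rex) AND visible(rex) -> flies(y)]; r6 [penguin(rex) AND metal(rex) AND swims(rex) -> flagged(rex)]. ⇒ new: blue(y), flies(y), flagged(rex).
[2] r2 [blue(y) AND flagged(rex) -> locked(y)]; r3 [flies(y) AND penguin(rex) AND green(y) -> ready(rex)]. ⇒ new: locked(y), ready(rex).
[3] r5 [metal(rex) AND locked(y) -> large(node1)]; r9 [ready(rex) AND locked(y) -> cold(node1)]. ⇒ new: large(node1), cold(node1).
[4] r8 [cold(node1) -> valid(node1)]. ⇒ new: valid(node1).
Closure: {approved(rex), blue(y), closed(rex), cold(node1), flagged(rex), flies(y), green(y), large(node1), locked(y), metal(rex), penguin(rex), ready(rex), stale(rex), swims(rex), valid(node1), visible(rex)} — 16 facts.

16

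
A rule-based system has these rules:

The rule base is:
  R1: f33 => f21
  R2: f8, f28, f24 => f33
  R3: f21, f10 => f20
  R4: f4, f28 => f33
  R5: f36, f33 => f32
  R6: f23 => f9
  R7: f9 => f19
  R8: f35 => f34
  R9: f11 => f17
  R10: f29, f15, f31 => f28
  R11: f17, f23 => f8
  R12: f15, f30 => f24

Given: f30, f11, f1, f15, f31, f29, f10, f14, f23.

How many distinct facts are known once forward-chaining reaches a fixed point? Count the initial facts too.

18

Round 1: R6 [f23 => f9]; R9 [f11 => f17]; R10 [f29, f15, f31 => f28]; R12 [f15, f30 => f24]. Adds f9, f17, f28, f24.
Round 2: R7 [f9 => f19]; R11 [f17, f23 => f8]. Adds f19, f8.
Round 3: R2 [f8, f28, f24 => f33]. Adds f33.
Round 4: R1 [f33 => f21]. Adds f21.
Round 5: R3 [f21, f10 => f20]. Adds f20.
Closure: {f1, f10, f11, f14, f15, f17, f19, f20, f21, f23, f24, f28, f29, f30, f31, f33, f8, f9} — 18 facts.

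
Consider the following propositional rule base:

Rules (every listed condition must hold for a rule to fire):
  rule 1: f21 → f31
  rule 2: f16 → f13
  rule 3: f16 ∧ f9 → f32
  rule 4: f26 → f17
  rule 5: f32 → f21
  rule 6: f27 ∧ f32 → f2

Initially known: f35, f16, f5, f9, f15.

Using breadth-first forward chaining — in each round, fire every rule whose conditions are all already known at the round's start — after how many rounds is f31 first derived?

Round 1 fires rule 2, rule 3, giving f13, f32.
Round 2 fires rule 5, giving f21.
Round 3 fires rule 1, giving f31.
f31 first appears in round 3.

3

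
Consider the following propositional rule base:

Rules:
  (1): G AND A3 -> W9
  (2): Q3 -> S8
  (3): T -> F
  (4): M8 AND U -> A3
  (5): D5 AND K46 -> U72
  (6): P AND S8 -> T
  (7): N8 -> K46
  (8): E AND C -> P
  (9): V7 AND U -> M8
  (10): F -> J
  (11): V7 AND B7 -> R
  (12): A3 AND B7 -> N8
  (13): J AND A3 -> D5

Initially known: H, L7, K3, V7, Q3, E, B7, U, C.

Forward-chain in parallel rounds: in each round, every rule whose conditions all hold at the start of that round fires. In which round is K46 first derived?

4

Round 1: (2) [Q3 -> S8]; (8) [E AND C -> P]; (9) [V7 AND U -> M8]; (11) [V7 AND B7 -> R]. New: S8, P, M8, R.
Round 2: (4) [M8 AND U -> A3]; (6) [P AND S8 -> T]. New: A3, T.
Round 3: (3) [T -> F]; (12) [A3 AND B7 -> N8]. New: F, N8.
Round 4: (7) [N8 -> K46]; (10) [F -> J]. New: K46, J.
K46 first appears in round 4.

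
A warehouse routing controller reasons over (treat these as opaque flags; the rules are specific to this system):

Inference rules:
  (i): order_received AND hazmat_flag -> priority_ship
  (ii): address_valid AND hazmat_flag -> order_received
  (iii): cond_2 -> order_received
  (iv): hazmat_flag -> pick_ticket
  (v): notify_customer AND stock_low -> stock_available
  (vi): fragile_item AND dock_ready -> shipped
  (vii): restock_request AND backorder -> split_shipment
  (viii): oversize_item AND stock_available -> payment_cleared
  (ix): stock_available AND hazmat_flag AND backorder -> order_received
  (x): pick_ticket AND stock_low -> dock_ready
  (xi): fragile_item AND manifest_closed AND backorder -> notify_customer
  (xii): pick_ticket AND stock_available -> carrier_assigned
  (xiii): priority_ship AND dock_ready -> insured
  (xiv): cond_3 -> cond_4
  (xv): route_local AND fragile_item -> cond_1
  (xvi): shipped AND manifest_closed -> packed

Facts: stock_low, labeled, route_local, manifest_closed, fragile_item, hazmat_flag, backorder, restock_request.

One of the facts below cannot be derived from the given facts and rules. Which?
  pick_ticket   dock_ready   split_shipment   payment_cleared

Round 1 fires (iv), (vii), (xi), (xv), giving pick_ticket, split_shipment, notify_customer, cond_1.
Round 2 fires (v), (x), giving stock_available, dock_ready.
Round 3 fires (vi), (ix), (xii), giving shipped, order_received, carrier_assigned.
Round 4 fires (i), (xvi), giving priority_ship, packed.
Round 5 fires (xiii), giving insured.
Derived: pick_ticket (round 1), dock_ready (round 2), split_shipment (round 1). payment_cleared never appears in any round.

payment_cleared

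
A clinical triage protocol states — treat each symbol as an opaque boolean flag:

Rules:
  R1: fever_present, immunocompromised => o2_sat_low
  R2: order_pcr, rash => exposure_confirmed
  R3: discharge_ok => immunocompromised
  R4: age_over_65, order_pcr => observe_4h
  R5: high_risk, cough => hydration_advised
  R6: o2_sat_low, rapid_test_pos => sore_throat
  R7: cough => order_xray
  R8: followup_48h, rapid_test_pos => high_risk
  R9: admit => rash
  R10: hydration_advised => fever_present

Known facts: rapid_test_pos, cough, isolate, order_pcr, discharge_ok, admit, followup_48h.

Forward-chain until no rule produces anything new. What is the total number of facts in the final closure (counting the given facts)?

Round 1: R3 [discharge_ok => immunocompromised]; R7 [cough => order_xray]; R8 [followup_48h, rapid_test_pos => high_risk]; R9 [admit => rash]. New: immunocompromised, order_xray, high_risk, rash.
Round 2: R2 [order_pcr, rash => exposure_confirmed]; R5 [high_risk, cough => hydration_advised]. New: exposure_confirmed, hydration_advised.
Round 3: R10 [hydration_advised => fever_present]. New: fever_present.
Round 4: R1 [fever_present, immunocompromised => o2_sat_low]. New: o2_sat_low.
Round 5: R6 [o2_sat_low, rapid_test_pos => sore_throat]. New: sore_throat.
Closure: {admit, cough, discharge_ok, exposure_confirmed, fever_present, followup_48h, high_risk, hydration_advised, immunocompromised, isolate, o2_sat_low, order_pcr, order_xray, rapid_test_pos, rash, sore_throat} — 16 facts.

16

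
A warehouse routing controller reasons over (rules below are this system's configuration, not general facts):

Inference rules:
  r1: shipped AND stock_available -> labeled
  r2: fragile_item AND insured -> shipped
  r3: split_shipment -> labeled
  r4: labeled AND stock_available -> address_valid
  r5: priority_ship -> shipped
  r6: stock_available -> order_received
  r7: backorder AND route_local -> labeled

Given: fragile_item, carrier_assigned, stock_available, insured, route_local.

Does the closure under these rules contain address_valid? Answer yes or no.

yes

Round 1: r2 [fragile_item AND insured -> shipped]; r6 [stock_available -> order_received]. New: shipped, order_received.
Round 2: r1 [shipped AND stock_available -> labeled]. New: labeled.
Round 3: r4 [labeled AND stock_available -> address_valid]. New: address_valid.
address_valid appears in round 3, so it is derivable.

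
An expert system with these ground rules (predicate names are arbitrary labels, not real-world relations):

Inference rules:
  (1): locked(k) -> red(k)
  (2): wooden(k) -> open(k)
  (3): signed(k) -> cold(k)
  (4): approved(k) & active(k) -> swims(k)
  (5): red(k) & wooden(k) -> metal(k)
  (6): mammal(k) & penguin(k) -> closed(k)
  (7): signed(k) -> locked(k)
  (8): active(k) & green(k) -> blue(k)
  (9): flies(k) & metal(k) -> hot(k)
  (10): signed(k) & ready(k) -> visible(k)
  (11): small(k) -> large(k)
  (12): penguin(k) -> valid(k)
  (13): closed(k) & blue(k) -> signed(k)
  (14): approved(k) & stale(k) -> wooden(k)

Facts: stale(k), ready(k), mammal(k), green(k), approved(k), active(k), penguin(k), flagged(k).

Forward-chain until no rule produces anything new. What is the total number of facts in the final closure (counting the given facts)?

Round 1 fires (4), (6), (8), (12), (14), giving swims(k), closed(k), blue(k), valid(k), wooden(k).
Round 2 fires (2), (13), giving open(k), signed(k).
Round 3 fires (3), (7), (10), giving cold(k), locked(k), visible(k).
Round 4 fires (1), giving red(k).
Round 5 fires (5), giving metal(k).
Closure: {active(k), approved(k), blue(k), closed(k), cold(k), flagged(k), green(k), locked(k), mammal(k), metal(k), open(k), penguin(k), ready(k), red(k), signed(k), stale(k), swims(k), valid(k), visible(k), wooden(k)} — 20 facts.

20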